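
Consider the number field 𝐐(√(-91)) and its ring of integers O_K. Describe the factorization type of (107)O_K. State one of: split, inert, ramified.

-91 mod 4 = 1, hence disc K = -91 and O_K = ℤ[(1+√-91)/2].
Since gcd(107, -91) = 1 the prime 107 does not ramify.
Legendre symbol by Euler's criterion: (-91/107) ≡ (-91)^53 ≡ 1 (mod 107), i.e. (-91/107) = 1.
d is a quadratic residue mod p, hence 107 splits in O_K.

splits completely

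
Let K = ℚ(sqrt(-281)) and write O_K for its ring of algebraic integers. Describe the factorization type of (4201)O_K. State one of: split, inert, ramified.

split — (4201) = 𝔭₁𝔭₂ with 𝔭₁ ≠ 𝔭₂

d = -281 ≡ 3 (mod 4), so O_K = ℤ[√-281] and disc(K) = 4d = -1124.
disc(K) = -1124 is not divisible by 4201; 4201 is unramified.
Compute (-281/4201) via Euler: 3920^((4201-1)/2) mod 4201 = 1, so (-281/4201) = 1.
Legendre symbol 1 ⇒ 4201 is split.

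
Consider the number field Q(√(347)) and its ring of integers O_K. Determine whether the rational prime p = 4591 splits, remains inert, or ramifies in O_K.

splits completely

347 mod 4 = 3, hence disc K = 4·347 = 1388 and O_K = ℤ[√347].
4591 ∤ 1388, so 4591 is unramified.
Legendre symbol by Euler's criterion: (347/4591) ≡ 347^2295 ≡ 1 (mod 4591), i.e. (347/4591) = 1.
Legendre symbol 1 ⇒ 4591 is split.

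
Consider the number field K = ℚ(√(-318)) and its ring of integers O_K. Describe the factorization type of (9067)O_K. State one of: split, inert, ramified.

inert — (9067) stays prime in O_K

d = -318 ≡ 2 (mod 4), so O_K = ℤ[√-318] and disc(K) = 4d = -1272.
disc(K) = -1272 is not divisible by 9067; 9067 is unramified.
Legendre symbol by Euler's criterion: (-318/9067) ≡ (-318)^4533 ≡ 9066 (mod 9067), i.e. (-318/9067) = -1.
(-318/9067) = -1, so 9067 is inert.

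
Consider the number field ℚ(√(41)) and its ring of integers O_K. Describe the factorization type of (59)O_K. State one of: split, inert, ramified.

59 splits in O_K

d = 41 ≡ 1 (mod 4), so O_K = ℤ[(1+√41)/2] and disc(K) = d = 41.
59 ∤ 41, so 59 is unramified.
Legendre symbol by Euler's criterion: (41/59) ≡ 41^29 ≡ 1 (mod 59), i.e. (41/59) = 1.
(41/59) = 1, so 59 splits.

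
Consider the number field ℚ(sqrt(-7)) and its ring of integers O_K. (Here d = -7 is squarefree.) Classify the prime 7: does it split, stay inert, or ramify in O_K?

-7 mod 4 = 1, hence disc K = -7 and O_K = ℤ[(1+√-7)/2].
7 divides disc(K) = -7, so 7 ramifies.

ramified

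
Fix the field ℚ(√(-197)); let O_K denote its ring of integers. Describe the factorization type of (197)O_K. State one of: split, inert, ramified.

ramified — (197) = 𝔭²

Since -197 ≢ 1 mod 4, the ring of integers is ℤ[√-197] with discriminant 4·(-197) = -788.
Ramification test: 197 | -788. The prime 197 ramifies in K.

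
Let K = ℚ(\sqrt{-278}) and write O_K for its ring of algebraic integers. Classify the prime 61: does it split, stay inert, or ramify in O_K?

split

d = -278 ≡ 2 (mod 4), so O_K = ℤ[√-278] and disc(K) = 4d = -1112.
disc(K) = -1112 is not divisible by 61; 61 is unramified.
Legendre symbol by Euler's criterion: (-278/61) ≡ (-278)^30 ≡ 1 (mod 61), i.e. (-278/61) = 1.
Legendre symbol 1 ⇒ 61 is split.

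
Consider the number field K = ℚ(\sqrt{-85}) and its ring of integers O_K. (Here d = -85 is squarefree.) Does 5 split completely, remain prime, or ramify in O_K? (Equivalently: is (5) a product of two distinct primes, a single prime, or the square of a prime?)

p ramifies

d = -85 ≡ 3 (mod 4), so O_K = ℤ[√-85] and disc(K) = 4d = -340.
disc(K) = -340 = 5·(-68), so p = 5 is ramified.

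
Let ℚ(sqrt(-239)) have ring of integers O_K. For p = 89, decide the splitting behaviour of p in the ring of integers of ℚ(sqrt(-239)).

Since -239 ≡ 1 mod 4, the ring of integers is ℤ[(1+√-239)/2] with discriminant -239.
disc(K) = -239 is not divisible by 89; 89 is unramified.
Euler's criterion: (-239)^44 mod 89 = 88. Thus (-239|89) = -1.
Legendre symbol -1 ⇒ 89 is inert.

inert — (89) stays prime in O_K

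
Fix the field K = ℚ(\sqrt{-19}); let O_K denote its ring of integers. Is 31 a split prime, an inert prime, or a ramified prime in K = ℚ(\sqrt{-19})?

inert — (31) stays prime in O_K

Since -19 ≡ 1 mod 4, the ring of integers is ℤ[(1+√-19)/2] with discriminant -19.
disc(K) = -19 is not divisible by 31; 31 is unramified.
(-19/31) = 12^15 mod 31 = 30, giving Legendre symbol -1.
(-19/31) = -1, so 31 is inert.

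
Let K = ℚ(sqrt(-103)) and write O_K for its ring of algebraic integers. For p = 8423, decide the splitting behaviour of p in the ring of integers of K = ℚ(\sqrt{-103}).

remains prime (inert)

-103 mod 4 = 1, hence disc K = -103 and O_K = ℤ[(1+√-103)/2].
Since gcd(8423, -103) = 1 the prime 8423 does not ramify.
(-103/8423) = 8320^4211 mod 8423 = 8422, giving Legendre symbol -1.
d is a non-residue mod p, hence 8423 remains inert in O_K.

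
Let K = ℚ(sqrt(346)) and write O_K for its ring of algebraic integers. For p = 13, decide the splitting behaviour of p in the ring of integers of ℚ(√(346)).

13 remains inert

d = 346 ≡ 2 (mod 4), so O_K = ℤ[√346] and disc(K) = 4d = 1384.
Since gcd(13, 1384) = 1 the prime 13 does not ramify.
Compute (346/13) via Euler: 8^((13-1)/2) mod 13 = 12, so (346/13) = -1.
(346/13) = -1, so 13 is inert.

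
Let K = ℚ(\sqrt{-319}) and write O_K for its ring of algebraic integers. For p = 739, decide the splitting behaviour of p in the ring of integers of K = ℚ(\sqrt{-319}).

-319 mod 4 = 1, hence disc K = -319 and O_K = ℤ[(1+√-319)/2].
disc(K) = -319 is not divisible by 739; 739 is unramified.
Legendre symbol by Euler's criterion: (-319/739) ≡ (-319)^369 ≡ 1 (mod 739), i.e. (-319/739) = 1.
(-319/739) = 1, so 739 splits.

split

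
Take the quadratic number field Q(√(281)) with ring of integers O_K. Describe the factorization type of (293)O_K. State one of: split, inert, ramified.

d = 281 ≡ 1 (mod 4), so O_K = ℤ[(1+√281)/2] and disc(K) = d = 281.
293 ∤ 281, so 293 is unramified.
Compute (281/293) via Euler: 281^((293-1)/2) mod 293 = 292, so (281/293) = -1.
d is a non-residue mod p, hence 293 remains inert in O_K.

inert — (293) stays prime in O_K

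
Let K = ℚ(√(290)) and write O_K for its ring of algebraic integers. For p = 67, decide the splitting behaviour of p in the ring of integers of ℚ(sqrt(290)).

290 mod 4 = 2, hence disc K = 4·290 = 1160 and O_K = ℤ[√290].
disc(K) = 1160 is not divisible by 67; 67 is unramified.
Legendre symbol by Euler's criterion: (290/67) ≡ 290^33 ≡ 1 (mod 67), i.e. (290/67) = 1.
Legendre symbol 1 ⇒ 67 is split.

split — (67) = 𝔭₁𝔭₂ with 𝔭₁ ≠ 𝔭₂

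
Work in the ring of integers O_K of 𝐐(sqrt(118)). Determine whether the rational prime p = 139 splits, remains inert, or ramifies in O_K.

139 splits in O_K

Since 118 ≢ 1 mod 4, the ring of integers is ℤ[√118] with discriminant 4·118 = 472.
disc(K) = 472 is not divisible by 139; 139 is unramified.
Compute (118/139) via Euler: 118^((139-1)/2) mod 139 = 1, so (118/139) = 1.
(118/139) = 1, so 139 splits.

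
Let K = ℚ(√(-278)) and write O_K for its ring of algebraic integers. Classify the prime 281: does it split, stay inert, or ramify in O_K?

p is inert

Since -278 ≢ 1 mod 4, the ring of integers is ℤ[√-278] with discriminant 4·(-278) = -1112.
281 ∤ -1112, so 281 is unramified.
Compute (-278/281) via Euler: 3^((281-1)/2) mod 281 = 280, so (-278/281) = -1.
Legendre symbol -1 ⇒ 281 is inert.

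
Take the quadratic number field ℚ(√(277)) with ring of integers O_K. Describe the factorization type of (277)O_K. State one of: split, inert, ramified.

Since 277 ≡ 1 mod 4, the ring of integers is ℤ[(1+√277)/2] with discriminant 277.
277 divides disc(K) = 277, so 277 ramifies.

p ramifies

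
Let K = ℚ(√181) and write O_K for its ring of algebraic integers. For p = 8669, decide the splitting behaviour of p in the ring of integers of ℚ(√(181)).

inert — (8669) stays prime in O_K

Since 181 ≡ 1 mod 4, the ring of integers is ℤ[(1+√181)/2] with discriminant 181.
disc(K) = 181 is not divisible by 8669; 8669 is unramified.
Compute (181/8669) via Euler: 181^((8669-1)/2) mod 8669 = 8668, so (181/8669) = -1.
(181/8669) = -1, so 8669 is inert.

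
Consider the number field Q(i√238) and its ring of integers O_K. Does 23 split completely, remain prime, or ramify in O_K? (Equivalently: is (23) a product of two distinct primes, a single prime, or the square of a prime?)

-238 mod 4 = 2, hence disc K = 4·(-238) = -952 and O_K = ℤ[√-238].
23 ∤ -952, so 23 is unramified.
Legendre symbol by Euler's criterion: (-238/23) ≡ (-238)^11 ≡ 22 (mod 23), i.e. (-238/23) = -1.
d is a non-residue mod p, hence 23 remains inert in O_K.

p is inert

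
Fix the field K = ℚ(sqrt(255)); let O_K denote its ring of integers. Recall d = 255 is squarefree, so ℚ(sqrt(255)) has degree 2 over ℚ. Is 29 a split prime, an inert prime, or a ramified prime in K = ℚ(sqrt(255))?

255 mod 4 = 3, hence disc K = 4·255 = 1020 and O_K = ℤ[√255].
disc(K) = 1020 is not divisible by 29; 29 is unramified.
Legendre symbol by Euler's criterion: (255/29) ≡ 255^14 ≡ 1 (mod 29), i.e. (255/29) = 1.
Legendre symbol 1 ⇒ 29 is split.

splits completely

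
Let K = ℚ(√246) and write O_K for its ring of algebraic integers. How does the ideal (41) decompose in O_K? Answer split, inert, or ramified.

Since 246 ≢ 1 mod 4, the ring of integers is ℤ[√246] with discriminant 4·246 = 984.
disc(K) = 984 = 41·24, so p = 41 is ramified.

p ramifies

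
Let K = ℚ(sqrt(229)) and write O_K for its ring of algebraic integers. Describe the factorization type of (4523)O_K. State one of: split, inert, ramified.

p splits

d = 229 ≡ 1 (mod 4), so O_K = ℤ[(1+√229)/2] and disc(K) = d = 229.
Since gcd(4523, 229) = 1 the prime 4523 does not ramify.
Compute (229/4523) via Euler: 229^((4523-1)/2) mod 4523 = 1, so (229/4523) = 1.
d is a quadratic residue mod p, hence 4523 splits in O_K.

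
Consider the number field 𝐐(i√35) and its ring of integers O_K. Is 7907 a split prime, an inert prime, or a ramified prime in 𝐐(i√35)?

Since -35 ≡ 1 mod 4, the ring of integers is ℤ[(1+√-35)/2] with discriminant -35.
Since gcd(7907, -35) = 1 the prime 7907 does not ramify.
Legendre symbol by Euler's criterion: (-35/7907) ≡ (-35)^3953 ≡ 7906 (mod 7907), i.e. (-35/7907) = -1.
(-35/7907) = -1, so 7907 is inert.

7907 remains inert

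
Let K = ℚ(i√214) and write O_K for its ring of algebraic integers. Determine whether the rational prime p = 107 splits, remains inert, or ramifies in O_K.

ramified

Since -214 ≢ 1 mod 4, the ring of integers is ℤ[√-214] with discriminant 4·(-214) = -856.
Ramification test: 107 | -856. The prime 107 ramifies in K.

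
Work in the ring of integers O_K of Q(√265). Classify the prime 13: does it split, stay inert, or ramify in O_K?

p is inert

265 mod 4 = 1, hence disc K = 265 and O_K = ℤ[(1+√265)/2].
13 ∤ 265, so 13 is unramified.
Compute (265/13) via Euler: 5^((13-1)/2) mod 13 = 12, so (265/13) = -1.
Legendre symbol -1 ⇒ 13 is inert.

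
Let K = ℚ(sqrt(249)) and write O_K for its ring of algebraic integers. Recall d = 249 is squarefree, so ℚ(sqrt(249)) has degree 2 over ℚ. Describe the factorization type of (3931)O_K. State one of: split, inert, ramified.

249 mod 4 = 1, hence disc K = 249 and O_K = ℤ[(1+√249)/2].
disc(K) = 249 is not divisible by 3931; 3931 is unramified.
(249/3931) = 249^1965 mod 3931 = 1, giving Legendre symbol 1.
d is a quadratic residue mod p, hence 3931 splits in O_K.

3931 splits in O_K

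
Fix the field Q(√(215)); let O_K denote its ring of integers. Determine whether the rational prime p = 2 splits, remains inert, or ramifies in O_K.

215 mod 4 = 3, hence disc K = 4·215 = 860 and O_K = ℤ[√215].
2 divides disc(K) = 860, so 2 ramifies.

ramifies in O_K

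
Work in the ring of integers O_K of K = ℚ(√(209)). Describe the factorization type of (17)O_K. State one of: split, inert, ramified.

17 remains inert

d = 209 ≡ 1 (mod 4), so O_K = ℤ[(1+√209)/2] and disc(K) = d = 209.
disc(K) = 209 is not divisible by 17; 17 is unramified.
Legendre symbol by Euler's criterion: (209/17) ≡ 209^8 ≡ 16 (mod 17), i.e. (209/17) = -1.
d is a non-residue mod p, hence 17 remains inert in O_K.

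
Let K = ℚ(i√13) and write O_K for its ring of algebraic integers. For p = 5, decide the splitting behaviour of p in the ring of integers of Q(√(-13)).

Since -13 ≢ 1 mod 4, the ring of integers is ℤ[√-13] with discriminant 4·(-13) = -52.
Since gcd(5, -52) = 1 the prime 5 does not ramify.
Compute (-13/5) via Euler: 2^((5-1)/2) mod 5 = 4, so (-13/5) = -1.
(-13/5) = -1, so 5 is inert.

inert — (5) stays prime in O_K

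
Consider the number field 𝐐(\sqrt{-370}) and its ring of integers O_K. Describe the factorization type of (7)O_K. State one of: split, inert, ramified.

d = -370 ≡ 2 (mod 4), so O_K = ℤ[√-370] and disc(K) = 4d = -1480.
Since gcd(7, -1480) = 1 the prime 7 does not ramify.
Compute (-370/7) via Euler: 1^((7-1)/2) mod 7 = 1, so (-370/7) = 1.
d is a quadratic residue mod p, hence 7 splits in O_K.

p splits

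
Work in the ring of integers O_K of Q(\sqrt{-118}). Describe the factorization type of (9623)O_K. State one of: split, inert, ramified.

-118 mod 4 = 2, hence disc K = 4·(-118) = -472 and O_K = ℤ[√-118].
9623 ∤ -472, so 9623 is unramified.
Legendre symbol by Euler's criterion: (-118/9623) ≡ (-118)^4811 ≡ 9622 (mod 9623), i.e. (-118/9623) = -1.
d is a non-residue mod p, hence 9623 remains inert in O_K.

remains prime (inert)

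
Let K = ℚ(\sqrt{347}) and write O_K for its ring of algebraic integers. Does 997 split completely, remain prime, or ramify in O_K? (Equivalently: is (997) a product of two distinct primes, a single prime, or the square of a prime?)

347 mod 4 = 3, hence disc K = 4·347 = 1388 and O_K = ℤ[√347].
Since gcd(997, 1388) = 1 the prime 997 does not ramify.
Compute (347/997) via Euler: 347^((997-1)/2) mod 997 = 996, so (347/997) = -1.
d is a non-residue mod p, hence 997 remains inert in O_K.

inert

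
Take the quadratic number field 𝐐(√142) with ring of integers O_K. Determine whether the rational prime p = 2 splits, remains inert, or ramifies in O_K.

2 is ramified

142 mod 4 = 2, hence disc K = 4·142 = 568 and O_K = ℤ[√142].
disc(K) = 568 = 2·284, so p = 2 is ramified.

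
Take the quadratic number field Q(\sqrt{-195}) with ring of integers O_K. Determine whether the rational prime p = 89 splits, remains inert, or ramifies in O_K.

p splits

Since -195 ≡ 1 mod 4, the ring of integers is ℤ[(1+√-195)/2] with discriminant -195.
Since gcd(89, -195) = 1 the prime 89 does not ramify.
Legendre symbol by Euler's criterion: (-195/89) ≡ (-195)^44 ≡ 1 (mod 89), i.e. (-195/89) = 1.
(-195/89) = 1, so 89 splits.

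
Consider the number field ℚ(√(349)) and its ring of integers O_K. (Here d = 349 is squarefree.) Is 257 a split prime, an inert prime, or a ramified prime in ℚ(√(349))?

349 mod 4 = 1, hence disc K = 349 and O_K = ℤ[(1+√349)/2].
Since gcd(257, 349) = 1 the prime 257 does not ramify.
(349/257) = 92^128 mod 257 = 1, giving Legendre symbol 1.
(349/257) = 1, so 257 splits.

p splits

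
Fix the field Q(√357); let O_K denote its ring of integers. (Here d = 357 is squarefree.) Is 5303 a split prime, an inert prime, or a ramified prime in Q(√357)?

inert — (5303) stays prime in O_K

d = 357 ≡ 1 (mod 4), so O_K = ℤ[(1+√357)/2] and disc(K) = d = 357.
5303 ∤ 357, so 5303 is unramified.
Legendre symbol by Euler's criterion: (357/5303) ≡ 357^2651 ≡ 5302 (mod 5303), i.e. (357/5303) = -1.
Legendre symbol -1 ⇒ 5303 is inert.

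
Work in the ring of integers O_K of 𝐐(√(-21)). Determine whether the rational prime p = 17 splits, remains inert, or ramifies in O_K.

-21 mod 4 = 3, hence disc K = 4·(-21) = -84 and O_K = ℤ[√-21].
disc(K) = -84 is not divisible by 17; 17 is unramified.
Compute (-21/17) via Euler: 13^((17-1)/2) mod 17 = 1, so (-21/17) = 1.
Legendre symbol 1 ⇒ 17 is split.

p splits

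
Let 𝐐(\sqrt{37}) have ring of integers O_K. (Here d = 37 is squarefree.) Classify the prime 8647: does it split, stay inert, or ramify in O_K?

8647 splits in O_K

37 mod 4 = 1, hence disc K = 37 and O_K = ℤ[(1+√37)/2].
disc(K) = 37 is not divisible by 8647; 8647 is unramified.
(37/8647) = 37^4323 mod 8647 = 1, giving Legendre symbol 1.
Legendre symbol 1 ⇒ 8647 is split.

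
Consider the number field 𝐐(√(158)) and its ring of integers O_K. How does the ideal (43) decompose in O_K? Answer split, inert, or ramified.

43 remains inert

Since 158 ≢ 1 mod 4, the ring of integers is ℤ[√158] with discriminant 4·158 = 632.
Since gcd(43, 632) = 1 the prime 43 does not ramify.
(158/43) = 29^21 mod 43 = 42, giving Legendre symbol -1.
(158/43) = -1, so 43 is inert.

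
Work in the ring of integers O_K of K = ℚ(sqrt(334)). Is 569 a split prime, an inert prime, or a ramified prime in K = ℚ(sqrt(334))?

Since 334 ≢ 1 mod 4, the ring of integers is ℤ[√334] with discriminant 4·334 = 1336.
disc(K) = 1336 is not divisible by 569; 569 is unramified.
Euler's criterion: 334^284 mod 569 = 568. Thus (334|569) = -1.
d is a non-residue mod p, hence 569 remains inert in O_K.

inert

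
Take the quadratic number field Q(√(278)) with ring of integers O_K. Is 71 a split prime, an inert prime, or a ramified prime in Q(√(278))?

inert

278 mod 4 = 2, hence disc K = 4·278 = 1112 and O_K = ℤ[√278].
Since gcd(71, 1112) = 1 the prime 71 does not ramify.
Euler's criterion: 278^35 mod 71 = 70. Thus (278|71) = -1.
(278/71) = -1, so 71 is inert.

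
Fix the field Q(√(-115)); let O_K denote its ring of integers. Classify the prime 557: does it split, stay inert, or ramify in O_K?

d = -115 ≡ 1 (mod 4), so O_K = ℤ[(1+√-115)/2] and disc(K) = d = -115.
disc(K) = -115 is not divisible by 557; 557 is unramified.
Legendre symbol by Euler's criterion: (-115/557) ≡ (-115)^278 ≡ 1 (mod 557), i.e. (-115/557) = 1.
(-115/557) = 1, so 557 splits.

557 splits in O_K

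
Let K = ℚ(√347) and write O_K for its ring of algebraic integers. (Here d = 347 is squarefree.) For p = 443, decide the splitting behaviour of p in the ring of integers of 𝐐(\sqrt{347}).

split — (443) = 𝔭₁𝔭₂ with 𝔭₁ ≠ 𝔭₂

347 mod 4 = 3, hence disc K = 4·347 = 1388 and O_K = ℤ[√347].
443 ∤ 1388, so 443 is unramified.
Compute (347/443) via Euler: 347^((443-1)/2) mod 443 = 1, so (347/443) = 1.
Legendre symbol 1 ⇒ 443 is split.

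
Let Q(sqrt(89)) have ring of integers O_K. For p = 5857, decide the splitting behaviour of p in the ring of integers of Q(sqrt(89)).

split

d = 89 ≡ 1 (mod 4), so O_K = ℤ[(1+√89)/2] and disc(K) = d = 89.
disc(K) = 89 is not divisible by 5857; 5857 is unramified.
(89/5857) = 89^2928 mod 5857 = 1, giving Legendre symbol 1.
d is a quadratic residue mod p, hence 5857 splits in O_K.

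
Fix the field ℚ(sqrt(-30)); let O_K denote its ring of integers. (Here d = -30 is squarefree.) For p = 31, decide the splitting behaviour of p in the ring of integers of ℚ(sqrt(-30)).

Since -30 ≢ 1 mod 4, the ring of integers is ℤ[√-30] with discriminant 4·(-30) = -120.
31 ∤ -120, so 31 is unramified.
(-30/31) = 1^15 mod 31 = 1, giving Legendre symbol 1.
Legendre symbol 1 ⇒ 31 is split.

split — (31) = 𝔭₁𝔭₂ with 𝔭₁ ≠ 𝔭₂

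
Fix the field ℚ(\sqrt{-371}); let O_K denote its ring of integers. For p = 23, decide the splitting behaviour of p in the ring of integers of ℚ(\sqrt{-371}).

d = -371 ≡ 1 (mod 4), so O_K = ℤ[(1+√-371)/2] and disc(K) = d = -371.
disc(K) = -371 is not divisible by 23; 23 is unramified.
(-371/23) = 20^11 mod 23 = 22, giving Legendre symbol -1.
(-371/23) = -1, so 23 is inert.

inert — (23) stays prime in O_K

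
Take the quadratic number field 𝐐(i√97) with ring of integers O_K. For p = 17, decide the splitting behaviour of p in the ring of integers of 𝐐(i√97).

p is inert

Since -97 ≢ 1 mod 4, the ring of integers is ℤ[√-97] with discriminant 4·(-97) = -388.
disc(K) = -388 is not divisible by 17; 17 is unramified.
(-97/17) = 5^8 mod 17 = 16, giving Legendre symbol -1.
d is a non-residue mod p, hence 17 remains inert in O_K.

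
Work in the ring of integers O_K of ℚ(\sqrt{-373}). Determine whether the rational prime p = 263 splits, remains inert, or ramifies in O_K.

splits completely

Since -373 ≢ 1 mod 4, the ring of integers is ℤ[√-373] with discriminant 4·(-373) = -1492.
263 ∤ -1492, so 263 is unramified.
(-373/263) = 153^131 mod 263 = 1, giving Legendre symbol 1.
Legendre symbol 1 ⇒ 263 is split.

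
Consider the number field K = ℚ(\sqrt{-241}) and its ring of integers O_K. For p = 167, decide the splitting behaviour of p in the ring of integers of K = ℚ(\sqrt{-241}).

split

d = -241 ≡ 3 (mod 4), so O_K = ℤ[√-241] and disc(K) = 4d = -964.
167 ∤ -964, so 167 is unramified.
Compute (-241/167) via Euler: 93^((167-1)/2) mod 167 = 1, so (-241/167) = 1.
d is a quadratic residue mod p, hence 167 splits in O_K.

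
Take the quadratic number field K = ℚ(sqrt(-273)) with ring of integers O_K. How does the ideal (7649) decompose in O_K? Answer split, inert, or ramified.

7649 remains inert

Since -273 ≢ 1 mod 4, the ring of integers is ℤ[√-273] with discriminant 4·(-273) = -1092.
7649 ∤ -1092, so 7649 is unramified.
Compute (-273/7649) via Euler: 7376^((7649-1)/2) mod 7649 = 7648, so (-273/7649) = -1.
Legendre symbol -1 ⇒ 7649 is inert.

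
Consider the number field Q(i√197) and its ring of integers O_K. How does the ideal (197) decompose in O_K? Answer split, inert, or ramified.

ramified

-197 mod 4 = 3, hence disc K = 4·(-197) = -788 and O_K = ℤ[√-197].
Ramification test: 197 | -788. The prime 197 ramifies in K.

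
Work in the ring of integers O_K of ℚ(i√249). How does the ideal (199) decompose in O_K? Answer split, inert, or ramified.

remains prime (inert)

-249 mod 4 = 3, hence disc K = 4·(-249) = -996 and O_K = ℤ[√-249].
199 ∤ -996, so 199 is unramified.
Legendre symbol by Euler's criterion: (-249/199) ≡ (-249)^99 ≡ 198 (mod 199), i.e. (-249/199) = -1.
(-249/199) = -1, so 199 is inert.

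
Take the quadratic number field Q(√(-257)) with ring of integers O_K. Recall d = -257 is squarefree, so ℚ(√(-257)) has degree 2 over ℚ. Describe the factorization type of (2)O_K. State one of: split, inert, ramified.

2 is ramified

d = -257 ≡ 3 (mod 4), so O_K = ℤ[√-257] and disc(K) = 4d = -1028.
disc(K) = -1028 = 2·(-514), so p = 2 is ramified.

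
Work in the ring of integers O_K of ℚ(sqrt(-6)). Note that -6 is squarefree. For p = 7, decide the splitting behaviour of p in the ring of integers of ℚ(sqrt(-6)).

d = -6 ≡ 2 (mod 4), so O_K = ℤ[√-6] and disc(K) = 4d = -24.
disc(K) = -24 is not divisible by 7; 7 is unramified.
Compute (-6/7) via Euler: 1^((7-1)/2) mod 7 = 1, so (-6/7) = 1.
d is a quadratic residue mod p, hence 7 splits in O_K.

splits completely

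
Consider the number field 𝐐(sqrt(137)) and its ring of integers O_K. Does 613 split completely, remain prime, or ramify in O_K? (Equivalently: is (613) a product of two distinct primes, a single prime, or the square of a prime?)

137 mod 4 = 1, hence disc K = 137 and O_K = ℤ[(1+√137)/2].
disc(K) = 137 is not divisible by 613; 613 is unramified.
Compute (137/613) via Euler: 137^((613-1)/2) mod 613 = 1, so (137/613) = 1.
d is a quadratic residue mod p, hence 613 splits in O_K.

split — (613) = 𝔭₁𝔭₂ with 𝔭₁ ≠ 𝔭₂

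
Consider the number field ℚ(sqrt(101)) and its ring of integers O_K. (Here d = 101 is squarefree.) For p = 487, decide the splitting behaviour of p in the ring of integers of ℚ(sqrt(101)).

inert — (487) stays prime in O_K

Since 101 ≡ 1 mod 4, the ring of integers is ℤ[(1+√101)/2] with discriminant 101.
487 ∤ 101, so 487 is unramified.
Compute (101/487) via Euler: 101^((487-1)/2) mod 487 = 486, so (101/487) = -1.
d is a non-residue mod p, hence 487 remains inert in O_K.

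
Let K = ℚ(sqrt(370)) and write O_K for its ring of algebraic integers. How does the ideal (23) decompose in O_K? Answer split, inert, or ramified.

split

370 mod 4 = 2, hence disc K = 4·370 = 1480 and O_K = ℤ[√370].
23 ∤ 1480, so 23 is unramified.
Compute (370/23) via Euler: 2^((23-1)/2) mod 23 = 1, so (370/23) = 1.
(370/23) = 1, so 23 splits.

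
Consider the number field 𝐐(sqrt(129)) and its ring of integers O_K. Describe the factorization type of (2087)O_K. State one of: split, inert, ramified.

d = 129 ≡ 1 (mod 4), so O_K = ℤ[(1+√129)/2] and disc(K) = d = 129.
Since gcd(2087, 129) = 1 the prime 2087 does not ramify.
(129/2087) = 129^1043 mod 2087 = 2086, giving Legendre symbol -1.
d is a non-residue mod p, hence 2087 remains inert in O_K.

inert — (2087) stays prime in O_K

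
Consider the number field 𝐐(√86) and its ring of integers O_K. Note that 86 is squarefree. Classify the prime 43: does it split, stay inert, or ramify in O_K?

Since 86 ≢ 1 mod 4, the ring of integers is ℤ[√86] with discriminant 4·86 = 344.
Ramification test: 43 | 344. The prime 43 ramifies in K.

ramifies in O_K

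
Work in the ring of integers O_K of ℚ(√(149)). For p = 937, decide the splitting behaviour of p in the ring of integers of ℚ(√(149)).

remains prime (inert)

Since 149 ≡ 1 mod 4, the ring of integers is ℤ[(1+√149)/2] with discriminant 149.
937 ∤ 149, so 937 is unramified.
Euler's criterion: 149^468 mod 937 = 936. Thus (149|937) = -1.
Legendre symbol -1 ⇒ 937 is inert.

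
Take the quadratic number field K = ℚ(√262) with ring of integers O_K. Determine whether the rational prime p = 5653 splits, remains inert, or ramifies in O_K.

Since 262 ≢ 1 mod 4, the ring of integers is ℤ[√262] with discriminant 4·262 = 1048.
5653 ∤ 1048, so 5653 is unramified.
Euler's criterion: 262^2826 mod 5653 = 5652. Thus (262|5653) = -1.
Legendre symbol -1 ⇒ 5653 is inert.

remains prime (inert)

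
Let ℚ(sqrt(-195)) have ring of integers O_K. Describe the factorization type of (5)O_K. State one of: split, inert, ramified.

5 is ramified

d = -195 ≡ 1 (mod 4), so O_K = ℤ[(1+√-195)/2] and disc(K) = d = -195.
disc(K) = -195 = 5·(-39), so p = 5 is ramified.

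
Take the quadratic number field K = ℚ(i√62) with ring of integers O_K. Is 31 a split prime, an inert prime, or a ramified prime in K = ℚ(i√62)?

Since -62 ≢ 1 mod 4, the ring of integers is ℤ[√-62] with discriminant 4·(-62) = -248.
disc(K) = -248 = 31·(-8), so p = 31 is ramified.

ramifies in O_K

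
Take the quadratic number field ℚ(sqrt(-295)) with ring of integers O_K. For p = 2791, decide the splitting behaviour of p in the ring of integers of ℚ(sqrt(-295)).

inert

-295 mod 4 = 1, hence disc K = -295 and O_K = ℤ[(1+√-295)/2].
2791 ∤ -295, so 2791 is unramified.
Compute (-295/2791) via Euler: 2496^((2791-1)/2) mod 2791 = 2790, so (-295/2791) = -1.
(-295/2791) = -1, so 2791 is inert.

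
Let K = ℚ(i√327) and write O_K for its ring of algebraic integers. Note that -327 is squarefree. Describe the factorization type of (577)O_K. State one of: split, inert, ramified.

-327 mod 4 = 1, hence disc K = -327 and O_K = ℤ[(1+√-327)/2].
577 ∤ -327, so 577 is unramified.
Euler's criterion: (-327)^288 mod 577 = 576. Thus (-327|577) = -1.
Legendre symbol -1 ⇒ 577 is inert.

577 remains inert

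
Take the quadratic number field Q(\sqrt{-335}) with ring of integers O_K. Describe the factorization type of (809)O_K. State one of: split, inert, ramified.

inert — (809) stays prime in O_K

-335 mod 4 = 1, hence disc K = -335 and O_K = ℤ[(1+√-335)/2].
809 ∤ -335, so 809 is unramified.
Legendre symbol by Euler's criterion: (-335/809) ≡ (-335)^404 ≡ 808 (mod 809), i.e. (-335/809) = -1.
(-335/809) = -1, so 809 is inert.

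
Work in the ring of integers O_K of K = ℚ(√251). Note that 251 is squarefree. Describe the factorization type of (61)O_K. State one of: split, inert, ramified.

251 mod 4 = 3, hence disc K = 4·251 = 1004 and O_K = ℤ[√251].
disc(K) = 1004 is not divisible by 61; 61 is unramified.
Compute (251/61) via Euler: 7^((61-1)/2) mod 61 = 60, so (251/61) = -1.
d is a non-residue mod p, hence 61 remains inert in O_K.

inert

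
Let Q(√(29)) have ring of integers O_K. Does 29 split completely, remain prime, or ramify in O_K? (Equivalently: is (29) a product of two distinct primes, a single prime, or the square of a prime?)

Since 29 ≡ 1 mod 4, the ring of integers is ℤ[(1+√29)/2] with discriminant 29.
29 divides disc(K) = 29, so 29 ramifies.

ramified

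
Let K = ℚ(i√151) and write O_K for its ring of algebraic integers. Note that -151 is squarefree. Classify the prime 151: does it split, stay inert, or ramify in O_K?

Since -151 ≡ 1 mod 4, the ring of integers is ℤ[(1+√-151)/2] with discriminant -151.
151 divides disc(K) = -151, so 151 ramifies.

ramified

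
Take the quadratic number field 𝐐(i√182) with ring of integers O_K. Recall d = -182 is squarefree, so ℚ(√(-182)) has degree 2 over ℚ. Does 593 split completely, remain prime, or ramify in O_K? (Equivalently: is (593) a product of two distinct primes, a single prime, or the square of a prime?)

593 splits in O_K

d = -182 ≡ 2 (mod 4), so O_K = ℤ[√-182] and disc(K) = 4d = -728.
Since gcd(593, -728) = 1 the prime 593 does not ramify.
Compute (-182/593) via Euler: 411^((593-1)/2) mod 593 = 1, so (-182/593) = 1.
Legendre symbol 1 ⇒ 593 is split.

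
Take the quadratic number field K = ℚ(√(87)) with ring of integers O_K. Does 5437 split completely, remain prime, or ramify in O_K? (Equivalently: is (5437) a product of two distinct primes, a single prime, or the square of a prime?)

inert — (5437) stays prime in O_K

87 mod 4 = 3, hence disc K = 4·87 = 348 and O_K = ℤ[√87].
5437 ∤ 348, so 5437 is unramified.
Euler's criterion: 87^2718 mod 5437 = 5436. Thus (87|5437) = -1.
Legendre symbol -1 ⇒ 5437 is inert.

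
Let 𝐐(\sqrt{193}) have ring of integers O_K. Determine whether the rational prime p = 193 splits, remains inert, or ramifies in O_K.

d = 193 ≡ 1 (mod 4), so O_K = ℤ[(1+√193)/2] and disc(K) = d = 193.
disc(K) = 193 = 193·1, so p = 193 is ramified.

ramifies in O_K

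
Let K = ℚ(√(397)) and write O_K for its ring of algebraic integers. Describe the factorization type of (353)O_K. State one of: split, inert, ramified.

d = 397 ≡ 1 (mod 4), so O_K = ℤ[(1+√397)/2] and disc(K) = d = 397.
disc(K) = 397 is not divisible by 353; 353 is unramified.
Euler's criterion: 397^176 mod 353 = 1. Thus (397|353) = 1.
(397/353) = 1, so 353 splits.

splits completely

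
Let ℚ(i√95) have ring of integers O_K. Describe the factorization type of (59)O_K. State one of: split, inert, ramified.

59 remains inert

d = -95 ≡ 1 (mod 4), so O_K = ℤ[(1+√-95)/2] and disc(K) = d = -95.
Since gcd(59, -95) = 1 the prime 59 does not ramify.
(-95/59) = 23^29 mod 59 = 58, giving Legendre symbol -1.
Legendre symbol -1 ⇒ 59 is inert.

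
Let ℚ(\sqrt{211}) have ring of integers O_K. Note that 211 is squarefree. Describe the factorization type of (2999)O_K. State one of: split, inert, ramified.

2999 remains inert

d = 211 ≡ 3 (mod 4), so O_K = ℤ[√211] and disc(K) = 4d = 844.
2999 ∤ 844, so 2999 is unramified.
Euler's criterion: 211^1499 mod 2999 = 2998. Thus (211|2999) = -1.
Legendre symbol -1 ⇒ 2999 is inert.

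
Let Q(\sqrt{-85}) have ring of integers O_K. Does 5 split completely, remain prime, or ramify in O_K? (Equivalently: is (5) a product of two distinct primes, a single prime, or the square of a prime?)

5 is ramified

d = -85 ≡ 3 (mod 4), so O_K = ℤ[√-85] and disc(K) = 4d = -340.
disc(K) = -340 = 5·(-68), so p = 5 is ramified.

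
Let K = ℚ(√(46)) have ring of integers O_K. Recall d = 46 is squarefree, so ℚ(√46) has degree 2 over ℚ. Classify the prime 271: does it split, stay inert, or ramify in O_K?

remains prime (inert)

Since 46 ≢ 1 mod 4, the ring of integers is ℤ[√46] with discriminant 4·46 = 184.
271 ∤ 184, so 271 is unramified.
Euler's criterion: 46^135 mod 271 = 270. Thus (46|271) = -1.
Legendre symbol -1 ⇒ 271 is inert.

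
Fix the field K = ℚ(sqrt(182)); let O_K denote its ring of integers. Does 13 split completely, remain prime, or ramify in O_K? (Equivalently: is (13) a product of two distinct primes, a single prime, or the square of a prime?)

Since 182 ≢ 1 mod 4, the ring of integers is ℤ[√182] with discriminant 4·182 = 728.
disc(K) = 728 = 13·56, so p = 13 is ramified.

p ramifies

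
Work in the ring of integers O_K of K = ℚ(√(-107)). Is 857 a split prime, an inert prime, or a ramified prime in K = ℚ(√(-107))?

d = -107 ≡ 1 (mod 4), so O_K = ℤ[(1+√-107)/2] and disc(K) = d = -107.
857 ∤ -107, so 857 is unramified.
Euler's criterion: (-107)^428 mod 857 = 1. Thus (-107|857) = 1.
(-107/857) = 1, so 857 splits.

split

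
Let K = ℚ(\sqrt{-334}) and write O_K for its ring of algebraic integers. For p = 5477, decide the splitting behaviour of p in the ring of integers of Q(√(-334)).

d = -334 ≡ 2 (mod 4), so O_K = ℤ[√-334] and disc(K) = 4d = -1336.
disc(K) = -1336 is not divisible by 5477; 5477 is unramified.
Euler's criterion: (-334)^2738 mod 5477 = 5476. Thus (-334|5477) = -1.
Legendre symbol -1 ⇒ 5477 is inert.

5477 remains inert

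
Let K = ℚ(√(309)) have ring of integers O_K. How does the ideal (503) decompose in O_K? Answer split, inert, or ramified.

inert

309 mod 4 = 1, hence disc K = 309 and O_K = ℤ[(1+√309)/2].
Since gcd(503, 309) = 1 the prime 503 does not ramify.
Euler's criterion: 309^251 mod 503 = 502. Thus (309|503) = -1.
(309/503) = -1, so 503 is inert.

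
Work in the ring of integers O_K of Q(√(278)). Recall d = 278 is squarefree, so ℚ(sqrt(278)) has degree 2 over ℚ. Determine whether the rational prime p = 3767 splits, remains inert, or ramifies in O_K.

d = 278 ≡ 2 (mod 4), so O_K = ℤ[√278] and disc(K) = 4d = 1112.
3767 ∤ 1112, so 3767 is unramified.
(278/3767) = 278^1883 mod 3767 = 1, giving Legendre symbol 1.
(278/3767) = 1, so 3767 splits.

3767 splits in O_K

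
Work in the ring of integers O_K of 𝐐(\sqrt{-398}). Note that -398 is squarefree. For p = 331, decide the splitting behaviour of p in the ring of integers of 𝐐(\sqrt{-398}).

p is inert

Since -398 ≢ 1 mod 4, the ring of integers is ℤ[√-398] with discriminant 4·(-398) = -1592.
331 ∤ -1592, so 331 is unramified.
Euler's criterion: (-398)^165 mod 331 = 330. Thus (-398|331) = -1.
Legendre symbol -1 ⇒ 331 is inert.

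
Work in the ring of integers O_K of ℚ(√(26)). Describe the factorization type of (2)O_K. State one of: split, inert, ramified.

ramifies in O_K

Since 26 ≢ 1 mod 4, the ring of integers is ℤ[√26] with discriminant 4·26 = 104.
Ramification test: 2 | 104. The prime 2 ramifies in K.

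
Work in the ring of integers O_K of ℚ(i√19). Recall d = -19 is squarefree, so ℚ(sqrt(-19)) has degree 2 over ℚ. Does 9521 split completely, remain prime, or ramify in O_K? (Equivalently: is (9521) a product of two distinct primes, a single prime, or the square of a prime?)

d = -19 ≡ 1 (mod 4), so O_K = ℤ[(1+√-19)/2] and disc(K) = d = -19.
Since gcd(9521, -19) = 1 the prime 9521 does not ramify.
Compute (-19/9521) via Euler: 9502^((9521-1)/2) mod 9521 = 9520, so (-19/9521) = -1.
Legendre symbol -1 ⇒ 9521 is inert.

inert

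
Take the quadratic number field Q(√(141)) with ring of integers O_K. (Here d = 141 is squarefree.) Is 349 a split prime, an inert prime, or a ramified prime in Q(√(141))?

d = 141 ≡ 1 (mod 4), so O_K = ℤ[(1+√141)/2] and disc(K) = d = 141.
349 ∤ 141, so 349 is unramified.
Compute (141/349) via Euler: 141^((349-1)/2) mod 349 = 348, so (141/349) = -1.
d is a non-residue mod p, hence 349 remains inert in O_K.

inert — (349) stays prime in O_K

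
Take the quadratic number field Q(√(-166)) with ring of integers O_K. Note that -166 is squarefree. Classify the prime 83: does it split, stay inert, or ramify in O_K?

Since -166 ≢ 1 mod 4, the ring of integers is ℤ[√-166] with discriminant 4·(-166) = -664.
disc(K) = -664 = 83·(-8), so p = 83 is ramified.

ramified — (83) = 𝔭²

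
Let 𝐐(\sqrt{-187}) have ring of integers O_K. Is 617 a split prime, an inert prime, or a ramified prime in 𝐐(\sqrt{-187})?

Since -187 ≡ 1 mod 4, the ring of integers is ℤ[(1+√-187)/2] with discriminant -187.
Since gcd(617, -187) = 1 the prime 617 does not ramify.
Compute (-187/617) via Euler: 430^((617-1)/2) mod 617 = 616, so (-187/617) = -1.
Legendre symbol -1 ⇒ 617 is inert.

remains prime (inert)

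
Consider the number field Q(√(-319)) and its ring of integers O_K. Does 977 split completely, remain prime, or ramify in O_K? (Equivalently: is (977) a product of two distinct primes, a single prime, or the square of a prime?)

977 splits in O_K

-319 mod 4 = 1, hence disc K = -319 and O_K = ℤ[(1+√-319)/2].
disc(K) = -319 is not divisible by 977; 977 is unramified.
Legendre symbol by Euler's criterion: (-319/977) ≡ (-319)^488 ≡ 1 (mod 977), i.e. (-319/977) = 1.
d is a quadratic residue mod p, hence 977 splits in O_K.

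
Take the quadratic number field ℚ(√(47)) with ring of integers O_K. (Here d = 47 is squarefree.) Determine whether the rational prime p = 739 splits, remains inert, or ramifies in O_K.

47 mod 4 = 3, hence disc K = 4·47 = 188 and O_K = ℤ[√47].
739 ∤ 188, so 739 is unramified.
Legendre symbol by Euler's criterion: (47/739) ≡ 47^369 ≡ 738 (mod 739), i.e. (47/739) = -1.
Legendre symbol -1 ⇒ 739 is inert.

p is inert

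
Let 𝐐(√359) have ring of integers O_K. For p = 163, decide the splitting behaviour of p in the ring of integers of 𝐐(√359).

d = 359 ≡ 3 (mod 4), so O_K = ℤ[√359] and disc(K) = 4d = 1436.
163 ∤ 1436, so 163 is unramified.
Euler's criterion: 359^81 mod 163 = 1. Thus (359|163) = 1.
(359/163) = 1, so 163 splits.

split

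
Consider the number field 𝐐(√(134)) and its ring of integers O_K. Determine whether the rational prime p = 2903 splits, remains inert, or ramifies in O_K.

remains prime (inert)

134 mod 4 = 2, hence disc K = 4·134 = 536 and O_K = ℤ[√134].
disc(K) = 536 is not divisible by 2903; 2903 is unramified.
(134/2903) = 134^1451 mod 2903 = 2902, giving Legendre symbol -1.
d is a non-residue mod p, hence 2903 remains inert in O_K.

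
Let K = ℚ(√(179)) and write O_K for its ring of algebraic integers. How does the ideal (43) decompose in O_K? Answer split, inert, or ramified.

d = 179 ≡ 3 (mod 4), so O_K = ℤ[√179] and disc(K) = 4d = 716.
Since gcd(43, 716) = 1 the prime 43 does not ramify.
Euler's criterion: 179^21 mod 43 = 42. Thus (179|43) = -1.
Legendre symbol -1 ⇒ 43 is inert.

inert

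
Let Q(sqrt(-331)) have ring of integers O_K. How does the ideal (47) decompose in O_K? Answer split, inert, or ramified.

d = -331 ≡ 1 (mod 4), so O_K = ℤ[(1+√-331)/2] and disc(K) = d = -331.
Since gcd(47, -331) = 1 the prime 47 does not ramify.
Legendre symbol by Euler's criterion: (-331/47) ≡ (-331)^23 ≡ 46 (mod 47), i.e. (-331/47) = -1.
Legendre symbol -1 ⇒ 47 is inert.

p is inert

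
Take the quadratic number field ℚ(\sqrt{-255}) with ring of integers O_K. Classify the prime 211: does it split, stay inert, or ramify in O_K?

d = -255 ≡ 1 (mod 4), so O_K = ℤ[(1+√-255)/2] and disc(K) = d = -255.
disc(K) = -255 is not divisible by 211; 211 is unramified.
Legendre symbol by Euler's criterion: (-255/211) ≡ (-255)^105 ≡ 210 (mod 211), i.e. (-255/211) = -1.
d is a non-residue mod p, hence 211 remains inert in O_K.

p is inert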